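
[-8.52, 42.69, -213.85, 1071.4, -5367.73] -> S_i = -8.52*(-5.01)^i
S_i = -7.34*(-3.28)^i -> [-7.34, 24.08, -78.97, 259.01, -849.55]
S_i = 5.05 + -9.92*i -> [5.05, -4.87, -14.79, -24.71, -34.63]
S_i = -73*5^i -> [-73, -365, -1825, -9125, -45625]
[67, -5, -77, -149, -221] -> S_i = 67 + -72*i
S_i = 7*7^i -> [7, 49, 343, 2401, 16807]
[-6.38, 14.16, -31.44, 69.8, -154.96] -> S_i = -6.38*(-2.22)^i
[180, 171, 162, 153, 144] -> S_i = 180 + -9*i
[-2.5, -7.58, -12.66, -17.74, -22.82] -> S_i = -2.50 + -5.08*i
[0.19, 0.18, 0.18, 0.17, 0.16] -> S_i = 0.19*0.96^i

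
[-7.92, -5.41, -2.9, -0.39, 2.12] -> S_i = -7.92 + 2.51*i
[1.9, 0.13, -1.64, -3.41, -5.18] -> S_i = 1.90 + -1.77*i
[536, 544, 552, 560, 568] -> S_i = 536 + 8*i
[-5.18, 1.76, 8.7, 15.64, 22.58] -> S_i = -5.18 + 6.94*i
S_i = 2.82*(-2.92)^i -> [2.82, -8.23, 24.04, -70.21, 205.01]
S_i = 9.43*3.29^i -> [9.43, 31.02, 102.07, 335.81, 1104.83]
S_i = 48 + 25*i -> [48, 73, 98, 123, 148]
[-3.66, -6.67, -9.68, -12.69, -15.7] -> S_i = -3.66 + -3.01*i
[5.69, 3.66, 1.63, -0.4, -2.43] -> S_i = 5.69 + -2.03*i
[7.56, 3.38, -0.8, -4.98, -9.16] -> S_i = 7.56 + -4.18*i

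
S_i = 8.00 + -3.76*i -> [8.0, 4.24, 0.48, -3.28, -7.04]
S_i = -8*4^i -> [-8, -32, -128, -512, -2048]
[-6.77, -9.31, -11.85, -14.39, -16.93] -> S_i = -6.77 + -2.54*i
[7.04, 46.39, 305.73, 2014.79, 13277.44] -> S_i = 7.04*6.59^i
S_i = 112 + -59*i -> [112, 53, -6, -65, -124]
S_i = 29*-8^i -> [29, -232, 1856, -14848, 118784]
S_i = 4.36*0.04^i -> [4.36, 0.17, 0.01, 0.0, 0.0]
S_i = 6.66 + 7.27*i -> [6.66, 13.93, 21.2, 28.47, 35.74]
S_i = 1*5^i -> [1, 5, 25, 125, 625]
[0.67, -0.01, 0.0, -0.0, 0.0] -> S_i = 0.67*(-0.01)^i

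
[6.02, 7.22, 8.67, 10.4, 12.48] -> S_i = 6.02*1.20^i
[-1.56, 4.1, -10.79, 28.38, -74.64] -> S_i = -1.56*(-2.63)^i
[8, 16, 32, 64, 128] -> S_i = 8*2^i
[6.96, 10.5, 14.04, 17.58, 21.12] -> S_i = 6.96 + 3.54*i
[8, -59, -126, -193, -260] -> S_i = 8 + -67*i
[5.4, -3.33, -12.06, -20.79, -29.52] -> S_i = 5.40 + -8.73*i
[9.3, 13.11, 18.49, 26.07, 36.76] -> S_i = 9.30*1.41^i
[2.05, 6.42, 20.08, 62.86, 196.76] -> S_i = 2.05*3.13^i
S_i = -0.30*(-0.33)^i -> [-0.3, 0.1, -0.03, 0.01, -0.0]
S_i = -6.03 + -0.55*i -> [-6.03, -6.58, -7.13, -7.68, -8.23]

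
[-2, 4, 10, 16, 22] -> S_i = -2 + 6*i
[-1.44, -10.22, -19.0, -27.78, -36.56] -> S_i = -1.44 + -8.78*i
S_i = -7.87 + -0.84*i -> [-7.87, -8.71, -9.55, -10.39, -11.23]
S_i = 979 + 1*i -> [979, 980, 981, 982, 983]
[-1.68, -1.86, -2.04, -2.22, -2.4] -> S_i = -1.68 + -0.18*i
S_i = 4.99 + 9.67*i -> [4.99, 14.66, 24.33, 34.0, 43.67]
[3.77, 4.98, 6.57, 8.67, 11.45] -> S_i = 3.77*1.32^i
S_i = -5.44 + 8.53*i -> [-5.44, 3.09, 11.62, 20.15, 28.68]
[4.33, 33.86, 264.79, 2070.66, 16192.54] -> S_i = 4.33*7.82^i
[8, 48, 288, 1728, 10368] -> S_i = 8*6^i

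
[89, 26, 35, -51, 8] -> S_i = Random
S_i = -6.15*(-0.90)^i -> [-6.15, 5.54, -4.98, 4.48, -4.04]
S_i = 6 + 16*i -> [6, 22, 38, 54, 70]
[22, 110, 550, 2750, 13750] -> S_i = 22*5^i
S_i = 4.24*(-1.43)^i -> [4.24, -6.06, 8.67, -12.4, 17.73]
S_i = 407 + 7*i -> [407, 414, 421, 428, 435]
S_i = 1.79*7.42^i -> [1.79, 13.28, 98.55, 731.25, 5425.86]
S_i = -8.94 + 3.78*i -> [-8.94, -5.16, -1.38, 2.4, 6.18]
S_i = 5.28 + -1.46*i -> [5.28, 3.82, 2.36, 0.9, -0.56]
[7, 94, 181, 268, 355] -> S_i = 7 + 87*i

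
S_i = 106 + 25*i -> [106, 131, 156, 181, 206]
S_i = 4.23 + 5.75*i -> [4.23, 9.98, 15.73, 21.48, 27.23]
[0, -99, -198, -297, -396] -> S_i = 0 + -99*i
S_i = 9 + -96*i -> [9, -87, -183, -279, -375]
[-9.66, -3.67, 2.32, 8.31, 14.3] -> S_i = -9.66 + 5.99*i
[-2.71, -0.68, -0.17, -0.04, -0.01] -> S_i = -2.71*0.25^i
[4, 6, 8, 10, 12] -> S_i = 4 + 2*i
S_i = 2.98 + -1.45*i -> [2.98, 1.53, 0.08, -1.37, -2.82]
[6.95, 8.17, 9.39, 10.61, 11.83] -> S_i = 6.95 + 1.22*i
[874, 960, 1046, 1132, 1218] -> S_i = 874 + 86*i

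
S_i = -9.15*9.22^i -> [-9.15, -84.36, -777.83, -7171.56, -66121.82]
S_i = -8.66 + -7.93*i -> [-8.66, -16.59, -24.52, -32.45, -40.38]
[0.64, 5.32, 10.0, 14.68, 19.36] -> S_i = 0.64 + 4.68*i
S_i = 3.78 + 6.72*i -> [3.78, 10.5, 17.22, 23.94, 30.66]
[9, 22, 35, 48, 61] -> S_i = 9 + 13*i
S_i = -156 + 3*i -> [-156, -153, -150, -147, -144]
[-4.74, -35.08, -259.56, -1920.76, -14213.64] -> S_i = -4.74*7.40^i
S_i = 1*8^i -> [1, 8, 64, 512, 4096]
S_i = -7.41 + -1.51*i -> [-7.41, -8.92, -10.43, -11.94, -13.45]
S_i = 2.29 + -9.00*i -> [2.29, -6.71, -15.71, -24.71, -33.71]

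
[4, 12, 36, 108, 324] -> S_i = 4*3^i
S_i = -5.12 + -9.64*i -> [-5.12, -14.76, -24.4, -34.04, -43.68]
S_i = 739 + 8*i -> [739, 747, 755, 763, 771]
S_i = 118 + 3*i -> [118, 121, 124, 127, 130]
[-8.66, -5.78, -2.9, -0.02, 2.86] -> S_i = -8.66 + 2.88*i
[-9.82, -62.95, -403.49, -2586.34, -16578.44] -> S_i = -9.82*6.41^i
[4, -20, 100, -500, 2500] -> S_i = 4*-5^i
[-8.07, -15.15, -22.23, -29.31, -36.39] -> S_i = -8.07 + -7.08*i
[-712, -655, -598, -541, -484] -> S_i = -712 + 57*i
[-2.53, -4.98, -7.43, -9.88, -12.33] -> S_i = -2.53 + -2.45*i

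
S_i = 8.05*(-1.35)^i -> [8.05, -10.87, 14.67, -19.81, 26.74]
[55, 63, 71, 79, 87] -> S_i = 55 + 8*i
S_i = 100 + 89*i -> [100, 189, 278, 367, 456]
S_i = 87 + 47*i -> [87, 134, 181, 228, 275]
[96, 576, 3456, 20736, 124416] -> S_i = 96*6^i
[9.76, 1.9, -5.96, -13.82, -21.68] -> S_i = 9.76 + -7.86*i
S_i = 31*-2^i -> [31, -62, 124, -248, 496]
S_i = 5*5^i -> [5, 25, 125, 625, 3125]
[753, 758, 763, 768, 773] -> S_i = 753 + 5*i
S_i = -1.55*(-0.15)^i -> [-1.55, 0.23, -0.03, 0.01, -0.0]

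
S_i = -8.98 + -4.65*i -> [-8.98, -13.63, -18.28, -22.93, -27.58]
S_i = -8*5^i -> [-8, -40, -200, -1000, -5000]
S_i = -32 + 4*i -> [-32, -28, -24, -20, -16]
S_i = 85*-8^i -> [85, -680, 5440, -43520, 348160]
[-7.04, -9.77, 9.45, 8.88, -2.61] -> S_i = Random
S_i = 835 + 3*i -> [835, 838, 841, 844, 847]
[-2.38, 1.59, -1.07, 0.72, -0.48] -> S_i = -2.38*(-0.67)^i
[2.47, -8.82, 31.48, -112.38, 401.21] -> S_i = 2.47*(-3.57)^i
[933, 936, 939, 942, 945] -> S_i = 933 + 3*i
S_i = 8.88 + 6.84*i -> [8.88, 15.72, 22.56, 29.4, 36.24]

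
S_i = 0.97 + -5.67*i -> [0.97, -4.7, -10.37, -16.04, -21.71]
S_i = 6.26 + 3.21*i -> [6.26, 9.47, 12.68, 15.89, 19.1]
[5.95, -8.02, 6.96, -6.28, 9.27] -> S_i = Random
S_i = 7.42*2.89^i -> [7.42, 21.44, 61.97, 179.1, 517.6]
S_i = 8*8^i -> [8, 64, 512, 4096, 32768]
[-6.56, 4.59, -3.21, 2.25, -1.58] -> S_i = -6.56*(-0.70)^i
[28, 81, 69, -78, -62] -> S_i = Random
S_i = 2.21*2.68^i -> [2.21, 5.92, 15.87, 42.54, 114.01]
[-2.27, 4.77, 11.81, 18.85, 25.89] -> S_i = -2.27 + 7.04*i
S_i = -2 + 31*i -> [-2, 29, 60, 91, 122]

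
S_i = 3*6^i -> [3, 18, 108, 648, 3888]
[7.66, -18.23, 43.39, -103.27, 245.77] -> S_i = 7.66*(-2.38)^i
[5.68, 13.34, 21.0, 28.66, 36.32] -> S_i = 5.68 + 7.66*i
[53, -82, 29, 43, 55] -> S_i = Random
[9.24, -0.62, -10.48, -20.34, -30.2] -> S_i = 9.24 + -9.86*i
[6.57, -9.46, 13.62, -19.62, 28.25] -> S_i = 6.57*(-1.44)^i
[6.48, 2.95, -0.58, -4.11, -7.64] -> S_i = 6.48 + -3.53*i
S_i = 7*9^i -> [7, 63, 567, 5103, 45927]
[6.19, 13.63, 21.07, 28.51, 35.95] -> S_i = 6.19 + 7.44*i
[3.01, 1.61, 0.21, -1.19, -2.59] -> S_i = 3.01 + -1.40*i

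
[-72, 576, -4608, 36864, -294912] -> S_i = -72*-8^i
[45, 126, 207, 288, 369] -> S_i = 45 + 81*i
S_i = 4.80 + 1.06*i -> [4.8, 5.86, 6.92, 7.98, 9.04]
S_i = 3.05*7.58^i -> [3.05, 23.12, 175.24, 1328.33, 10068.78]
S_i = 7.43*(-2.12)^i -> [7.43, -15.75, 33.39, -70.79, 150.08]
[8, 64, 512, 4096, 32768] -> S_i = 8*8^i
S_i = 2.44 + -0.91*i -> [2.44, 1.53, 0.62, -0.29, -1.2]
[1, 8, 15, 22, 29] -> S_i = 1 + 7*i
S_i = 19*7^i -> [19, 133, 931, 6517, 45619]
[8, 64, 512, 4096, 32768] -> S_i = 8*8^i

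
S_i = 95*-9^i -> [95, -855, 7695, -69255, 623295]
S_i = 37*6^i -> [37, 222, 1332, 7992, 47952]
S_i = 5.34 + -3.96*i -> [5.34, 1.38, -2.58, -6.54, -10.5]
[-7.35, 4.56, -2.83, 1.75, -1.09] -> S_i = -7.35*(-0.62)^i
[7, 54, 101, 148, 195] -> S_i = 7 + 47*i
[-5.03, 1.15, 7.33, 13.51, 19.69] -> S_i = -5.03 + 6.18*i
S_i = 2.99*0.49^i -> [2.99, 1.47, 0.72, 0.35, 0.17]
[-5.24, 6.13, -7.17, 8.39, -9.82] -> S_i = -5.24*(-1.17)^i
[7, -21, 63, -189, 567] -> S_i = 7*-3^i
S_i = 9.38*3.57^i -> [9.38, 33.49, 119.55, 426.78, 1523.62]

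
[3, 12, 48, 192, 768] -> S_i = 3*4^i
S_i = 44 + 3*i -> [44, 47, 50, 53, 56]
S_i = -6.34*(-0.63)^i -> [-6.34, 3.99, -2.52, 1.59, -1.0]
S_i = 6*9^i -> [6, 54, 486, 4374, 39366]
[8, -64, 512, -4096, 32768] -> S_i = 8*-8^i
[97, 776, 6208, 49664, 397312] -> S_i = 97*8^i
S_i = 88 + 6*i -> [88, 94, 100, 106, 112]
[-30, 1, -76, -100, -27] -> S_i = Random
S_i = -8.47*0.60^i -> [-8.47, -5.08, -3.05, -1.83, -1.1]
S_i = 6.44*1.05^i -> [6.44, 6.76, 7.1, 7.46, 7.83]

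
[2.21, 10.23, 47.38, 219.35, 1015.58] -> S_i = 2.21*4.63^i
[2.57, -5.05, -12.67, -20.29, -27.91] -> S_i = 2.57 + -7.62*i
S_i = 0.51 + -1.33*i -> [0.51, -0.82, -2.15, -3.48, -4.81]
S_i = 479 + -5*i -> [479, 474, 469, 464, 459]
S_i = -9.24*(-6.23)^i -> [-9.24, 57.57, -358.63, 2234.27, -13919.52]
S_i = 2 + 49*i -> [2, 51, 100, 149, 198]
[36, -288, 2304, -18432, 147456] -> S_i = 36*-8^i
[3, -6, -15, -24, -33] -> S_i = 3 + -9*i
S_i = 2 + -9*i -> [2, -7, -16, -25, -34]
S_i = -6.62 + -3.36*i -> [-6.62, -9.98, -13.34, -16.7, -20.06]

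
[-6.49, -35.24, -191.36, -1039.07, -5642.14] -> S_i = -6.49*5.43^i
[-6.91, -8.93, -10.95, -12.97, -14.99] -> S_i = -6.91 + -2.02*i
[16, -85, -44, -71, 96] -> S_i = Random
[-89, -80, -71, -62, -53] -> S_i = -89 + 9*i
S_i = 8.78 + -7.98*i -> [8.78, 0.8, -7.18, -15.16, -23.14]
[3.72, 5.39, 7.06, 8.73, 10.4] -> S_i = 3.72 + 1.67*i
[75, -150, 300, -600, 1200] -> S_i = 75*-2^i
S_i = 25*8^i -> [25, 200, 1600, 12800, 102400]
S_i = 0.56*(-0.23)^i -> [0.56, -0.13, 0.03, -0.01, 0.0]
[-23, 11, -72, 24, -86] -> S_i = Random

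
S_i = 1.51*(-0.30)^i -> [1.51, -0.45, 0.14, -0.04, 0.01]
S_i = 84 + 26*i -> [84, 110, 136, 162, 188]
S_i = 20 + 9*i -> [20, 29, 38, 47, 56]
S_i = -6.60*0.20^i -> [-6.6, -1.32, -0.26, -0.05, -0.01]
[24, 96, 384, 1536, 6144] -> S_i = 24*4^i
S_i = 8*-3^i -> [8, -24, 72, -216, 648]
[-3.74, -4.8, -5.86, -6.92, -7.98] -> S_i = -3.74 + -1.06*i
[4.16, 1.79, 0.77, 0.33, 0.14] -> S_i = 4.16*0.43^i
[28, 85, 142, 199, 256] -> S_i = 28 + 57*i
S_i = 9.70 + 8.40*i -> [9.7, 18.1, 26.5, 34.9, 43.3]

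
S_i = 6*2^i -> [6, 12, 24, 48, 96]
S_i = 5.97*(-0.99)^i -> [5.97, -5.91, 5.85, -5.79, 5.73]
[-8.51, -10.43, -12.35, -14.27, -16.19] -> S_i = -8.51 + -1.92*i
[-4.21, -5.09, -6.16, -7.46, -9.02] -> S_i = -4.21*1.21^i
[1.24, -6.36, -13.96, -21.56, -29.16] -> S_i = 1.24 + -7.60*i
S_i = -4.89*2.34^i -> [-4.89, -11.44, -26.78, -62.66, -146.61]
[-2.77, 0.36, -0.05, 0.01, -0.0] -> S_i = -2.77*(-0.13)^i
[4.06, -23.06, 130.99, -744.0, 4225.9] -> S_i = 4.06*(-5.68)^i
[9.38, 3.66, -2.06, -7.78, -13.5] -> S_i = 9.38 + -5.72*i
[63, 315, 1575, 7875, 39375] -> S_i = 63*5^i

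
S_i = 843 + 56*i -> [843, 899, 955, 1011, 1067]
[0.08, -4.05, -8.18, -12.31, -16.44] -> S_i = 0.08 + -4.13*i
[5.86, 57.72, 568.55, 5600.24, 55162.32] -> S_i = 5.86*9.85^i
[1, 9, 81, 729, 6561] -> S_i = 1*9^i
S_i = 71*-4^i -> [71, -284, 1136, -4544, 18176]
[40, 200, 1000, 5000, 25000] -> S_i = 40*5^i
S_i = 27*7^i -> [27, 189, 1323, 9261, 64827]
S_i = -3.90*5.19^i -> [-3.9, -20.24, -105.05, -545.21, -2829.66]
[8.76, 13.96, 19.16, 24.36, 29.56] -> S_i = 8.76 + 5.20*i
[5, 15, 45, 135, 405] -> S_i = 5*3^i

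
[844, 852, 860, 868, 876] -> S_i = 844 + 8*i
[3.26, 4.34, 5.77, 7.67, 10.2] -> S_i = 3.26*1.33^i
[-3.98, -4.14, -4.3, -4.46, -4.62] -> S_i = -3.98 + -0.16*i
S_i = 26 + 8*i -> [26, 34, 42, 50, 58]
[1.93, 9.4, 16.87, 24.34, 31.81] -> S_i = 1.93 + 7.47*i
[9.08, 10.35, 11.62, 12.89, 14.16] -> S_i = 9.08 + 1.27*i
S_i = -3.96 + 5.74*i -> [-3.96, 1.78, 7.52, 13.26, 19.0]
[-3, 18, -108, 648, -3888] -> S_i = -3*-6^i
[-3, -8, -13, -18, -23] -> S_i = -3 + -5*i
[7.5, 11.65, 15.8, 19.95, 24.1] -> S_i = 7.50 + 4.15*i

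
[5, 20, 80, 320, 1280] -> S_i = 5*4^i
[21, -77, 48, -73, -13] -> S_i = Random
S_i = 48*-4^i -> [48, -192, 768, -3072, 12288]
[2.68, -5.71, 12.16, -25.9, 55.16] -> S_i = 2.68*(-2.13)^i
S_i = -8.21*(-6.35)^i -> [-8.21, 52.13, -331.05, 2102.15, -13348.67]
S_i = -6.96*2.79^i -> [-6.96, -19.42, -54.18, -151.15, -421.72]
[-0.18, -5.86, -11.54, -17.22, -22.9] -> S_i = -0.18 + -5.68*i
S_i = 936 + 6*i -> [936, 942, 948, 954, 960]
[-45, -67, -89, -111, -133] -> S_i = -45 + -22*i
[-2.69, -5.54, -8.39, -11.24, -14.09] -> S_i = -2.69 + -2.85*i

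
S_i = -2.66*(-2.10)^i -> [-2.66, 5.59, -11.73, 24.63, -51.73]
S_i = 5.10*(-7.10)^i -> [5.1, -36.21, 257.09, -1825.35, 12959.96]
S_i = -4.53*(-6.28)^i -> [-4.53, 28.45, -178.66, 1121.96, -7045.9]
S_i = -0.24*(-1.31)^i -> [-0.24, 0.31, -0.41, 0.54, -0.71]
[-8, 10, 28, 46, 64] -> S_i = -8 + 18*i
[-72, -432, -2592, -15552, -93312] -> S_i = -72*6^i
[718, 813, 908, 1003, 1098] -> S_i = 718 + 95*i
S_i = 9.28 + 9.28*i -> [9.28, 18.56, 27.84, 37.12, 46.4]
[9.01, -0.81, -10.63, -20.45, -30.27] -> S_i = 9.01 + -9.82*i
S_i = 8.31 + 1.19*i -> [8.31, 9.5, 10.69, 11.88, 13.07]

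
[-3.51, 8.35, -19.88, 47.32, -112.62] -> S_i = -3.51*(-2.38)^i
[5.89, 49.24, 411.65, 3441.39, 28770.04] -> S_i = 5.89*8.36^i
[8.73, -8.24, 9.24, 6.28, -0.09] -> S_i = Random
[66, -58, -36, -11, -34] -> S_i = Random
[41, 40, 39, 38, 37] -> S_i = 41 + -1*i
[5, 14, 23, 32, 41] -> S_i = 5 + 9*i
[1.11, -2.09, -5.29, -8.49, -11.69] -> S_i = 1.11 + -3.20*i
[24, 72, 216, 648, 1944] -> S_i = 24*3^i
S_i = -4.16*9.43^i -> [-4.16, -39.23, -369.93, -3488.42, -32895.77]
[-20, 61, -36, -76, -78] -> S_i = Random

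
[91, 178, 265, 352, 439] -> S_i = 91 + 87*i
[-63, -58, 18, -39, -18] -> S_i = Random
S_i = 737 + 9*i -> [737, 746, 755, 764, 773]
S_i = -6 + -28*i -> [-6, -34, -62, -90, -118]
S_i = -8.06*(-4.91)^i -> [-8.06, 39.57, -194.31, 954.07, -4684.48]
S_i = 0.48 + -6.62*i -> [0.48, -6.14, -12.76, -19.38, -26.0]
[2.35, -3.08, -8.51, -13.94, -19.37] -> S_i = 2.35 + -5.43*i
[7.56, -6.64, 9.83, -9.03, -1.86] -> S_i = Random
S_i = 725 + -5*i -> [725, 720, 715, 710, 705]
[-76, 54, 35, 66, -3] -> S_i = Random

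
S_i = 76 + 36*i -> [76, 112, 148, 184, 220]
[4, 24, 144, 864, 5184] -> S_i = 4*6^i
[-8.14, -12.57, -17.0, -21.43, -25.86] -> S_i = -8.14 + -4.43*i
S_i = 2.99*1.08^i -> [2.99, 3.23, 3.49, 3.77, 4.07]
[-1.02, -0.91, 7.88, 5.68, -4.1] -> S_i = Random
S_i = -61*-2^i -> [-61, 122, -244, 488, -976]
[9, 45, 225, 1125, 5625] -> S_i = 9*5^i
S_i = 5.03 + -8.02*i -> [5.03, -2.99, -11.01, -19.03, -27.05]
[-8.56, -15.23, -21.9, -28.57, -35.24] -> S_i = -8.56 + -6.67*i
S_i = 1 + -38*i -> [1, -37, -75, -113, -151]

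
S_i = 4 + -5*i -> [4, -1, -6, -11, -16]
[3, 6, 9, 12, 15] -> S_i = 3 + 3*i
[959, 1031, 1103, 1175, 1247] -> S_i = 959 + 72*i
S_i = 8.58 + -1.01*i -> [8.58, 7.57, 6.56, 5.55, 4.54]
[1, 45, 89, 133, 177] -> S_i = 1 + 44*i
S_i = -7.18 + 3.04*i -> [-7.18, -4.14, -1.1, 1.94, 4.98]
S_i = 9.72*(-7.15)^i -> [9.72, -69.5, 496.91, -3552.91, 25403.32]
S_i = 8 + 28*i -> [8, 36, 64, 92, 120]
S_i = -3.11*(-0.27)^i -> [-3.11, 0.84, -0.23, 0.06, -0.02]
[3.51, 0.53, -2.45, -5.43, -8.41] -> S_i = 3.51 + -2.98*i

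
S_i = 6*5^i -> [6, 30, 150, 750, 3750]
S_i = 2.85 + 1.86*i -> [2.85, 4.71, 6.57, 8.43, 10.29]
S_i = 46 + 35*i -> [46, 81, 116, 151, 186]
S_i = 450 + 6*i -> [450, 456, 462, 468, 474]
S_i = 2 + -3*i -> [2, -1, -4, -7, -10]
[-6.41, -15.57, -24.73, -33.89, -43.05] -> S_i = -6.41 + -9.16*i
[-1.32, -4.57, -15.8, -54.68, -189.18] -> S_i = -1.32*3.46^i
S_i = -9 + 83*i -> [-9, 74, 157, 240, 323]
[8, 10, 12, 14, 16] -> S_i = 8 + 2*i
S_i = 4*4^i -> [4, 16, 64, 256, 1024]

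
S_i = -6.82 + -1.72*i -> [-6.82, -8.54, -10.26, -11.98, -13.7]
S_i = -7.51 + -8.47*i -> [-7.51, -15.98, -24.45, -32.92, -41.39]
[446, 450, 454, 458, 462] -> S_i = 446 + 4*i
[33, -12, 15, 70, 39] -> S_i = Random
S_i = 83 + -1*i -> [83, 82, 81, 80, 79]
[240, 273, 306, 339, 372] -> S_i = 240 + 33*i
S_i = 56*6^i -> [56, 336, 2016, 12096, 72576]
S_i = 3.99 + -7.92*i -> [3.99, -3.93, -11.85, -19.77, -27.69]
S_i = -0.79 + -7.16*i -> [-0.79, -7.95, -15.11, -22.27, -29.43]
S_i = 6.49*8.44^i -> [6.49, 54.78, 462.31, 3901.86, 32931.73]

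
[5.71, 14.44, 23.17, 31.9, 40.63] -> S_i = 5.71 + 8.73*i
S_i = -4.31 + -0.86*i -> [-4.31, -5.17, -6.03, -6.89, -7.75]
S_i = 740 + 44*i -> [740, 784, 828, 872, 916]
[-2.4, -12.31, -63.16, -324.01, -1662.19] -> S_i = -2.40*5.13^i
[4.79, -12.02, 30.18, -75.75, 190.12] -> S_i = 4.79*(-2.51)^i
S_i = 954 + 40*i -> [954, 994, 1034, 1074, 1114]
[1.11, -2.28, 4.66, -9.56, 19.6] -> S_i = 1.11*(-2.05)^i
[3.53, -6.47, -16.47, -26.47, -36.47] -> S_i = 3.53 + -10.00*i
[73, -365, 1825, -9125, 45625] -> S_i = 73*-5^i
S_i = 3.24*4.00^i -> [3.24, 12.96, 51.84, 207.36, 829.44]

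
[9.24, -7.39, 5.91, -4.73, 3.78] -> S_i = 9.24*(-0.80)^i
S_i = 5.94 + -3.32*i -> [5.94, 2.62, -0.7, -4.02, -7.34]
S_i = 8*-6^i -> [8, -48, 288, -1728, 10368]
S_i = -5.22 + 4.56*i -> [-5.22, -0.66, 3.9, 8.46, 13.02]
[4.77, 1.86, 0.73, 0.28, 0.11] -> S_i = 4.77*0.39^i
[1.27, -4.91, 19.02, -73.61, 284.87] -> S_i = 1.27*(-3.87)^i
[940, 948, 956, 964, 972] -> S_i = 940 + 8*i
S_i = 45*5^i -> [45, 225, 1125, 5625, 28125]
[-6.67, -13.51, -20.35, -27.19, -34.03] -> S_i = -6.67 + -6.84*i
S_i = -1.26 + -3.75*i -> [-1.26, -5.01, -8.76, -12.51, -16.26]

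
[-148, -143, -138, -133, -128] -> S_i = -148 + 5*i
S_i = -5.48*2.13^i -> [-5.48, -11.67, -24.86, -52.96, -112.8]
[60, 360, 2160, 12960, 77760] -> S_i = 60*6^i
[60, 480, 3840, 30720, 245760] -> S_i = 60*8^i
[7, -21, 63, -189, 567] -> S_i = 7*-3^i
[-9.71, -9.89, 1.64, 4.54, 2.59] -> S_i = Random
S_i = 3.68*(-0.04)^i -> [3.68, -0.15, 0.01, -0.0, 0.0]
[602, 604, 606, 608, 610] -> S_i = 602 + 2*i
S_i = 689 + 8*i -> [689, 697, 705, 713, 721]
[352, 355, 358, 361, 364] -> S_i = 352 + 3*i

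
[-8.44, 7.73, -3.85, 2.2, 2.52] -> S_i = Random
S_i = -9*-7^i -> [-9, 63, -441, 3087, -21609]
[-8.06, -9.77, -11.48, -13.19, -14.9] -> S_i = -8.06 + -1.71*i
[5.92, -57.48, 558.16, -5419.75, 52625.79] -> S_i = 5.92*(-9.71)^i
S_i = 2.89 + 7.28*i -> [2.89, 10.17, 17.45, 24.73, 32.01]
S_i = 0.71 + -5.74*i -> [0.71, -5.03, -10.77, -16.51, -22.25]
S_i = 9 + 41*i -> [9, 50, 91, 132, 173]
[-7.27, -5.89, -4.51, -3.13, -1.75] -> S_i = -7.27 + 1.38*i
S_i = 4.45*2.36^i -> [4.45, 10.5, 24.78, 58.49, 138.04]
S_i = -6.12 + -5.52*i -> [-6.12, -11.64, -17.16, -22.68, -28.2]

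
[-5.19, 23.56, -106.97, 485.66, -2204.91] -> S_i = -5.19*(-4.54)^i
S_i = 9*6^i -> [9, 54, 324, 1944, 11664]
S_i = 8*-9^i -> [8, -72, 648, -5832, 52488]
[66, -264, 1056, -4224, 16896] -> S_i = 66*-4^i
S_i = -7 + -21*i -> [-7, -28, -49, -70, -91]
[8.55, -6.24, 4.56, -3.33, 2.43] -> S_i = 8.55*(-0.73)^i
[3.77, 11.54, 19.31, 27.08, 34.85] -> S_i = 3.77 + 7.77*i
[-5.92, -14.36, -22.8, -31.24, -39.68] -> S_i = -5.92 + -8.44*i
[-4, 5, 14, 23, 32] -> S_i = -4 + 9*i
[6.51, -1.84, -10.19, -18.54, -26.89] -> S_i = 6.51 + -8.35*i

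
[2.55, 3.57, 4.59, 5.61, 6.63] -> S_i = 2.55 + 1.02*i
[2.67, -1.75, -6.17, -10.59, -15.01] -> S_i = 2.67 + -4.42*i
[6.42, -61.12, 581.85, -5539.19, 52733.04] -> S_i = 6.42*(-9.52)^i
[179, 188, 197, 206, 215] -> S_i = 179 + 9*i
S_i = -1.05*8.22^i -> [-1.05, -8.63, -70.95, -583.18, -4793.76]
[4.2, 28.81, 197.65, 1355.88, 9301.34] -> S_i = 4.20*6.86^i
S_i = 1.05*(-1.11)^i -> [1.05, -1.17, 1.29, -1.44, 1.59]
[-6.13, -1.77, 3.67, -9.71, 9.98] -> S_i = Random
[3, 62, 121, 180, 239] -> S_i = 3 + 59*i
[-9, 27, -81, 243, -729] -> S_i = -9*-3^i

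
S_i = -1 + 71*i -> [-1, 70, 141, 212, 283]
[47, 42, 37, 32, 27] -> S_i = 47 + -5*i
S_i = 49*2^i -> [49, 98, 196, 392, 784]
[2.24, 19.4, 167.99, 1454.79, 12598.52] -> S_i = 2.24*8.66^i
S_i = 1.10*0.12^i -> [1.1, 0.13, 0.02, 0.0, 0.0]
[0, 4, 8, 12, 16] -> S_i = 0 + 4*i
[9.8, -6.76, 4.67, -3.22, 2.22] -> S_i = 9.80*(-0.69)^i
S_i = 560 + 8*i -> [560, 568, 576, 584, 592]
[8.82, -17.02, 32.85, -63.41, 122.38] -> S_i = 8.82*(-1.93)^i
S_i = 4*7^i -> [4, 28, 196, 1372, 9604]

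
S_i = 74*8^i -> [74, 592, 4736, 37888, 303104]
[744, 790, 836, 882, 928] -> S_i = 744 + 46*i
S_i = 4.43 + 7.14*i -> [4.43, 11.57, 18.71, 25.85, 32.99]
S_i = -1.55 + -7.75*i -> [-1.55, -9.3, -17.05, -24.8, -32.55]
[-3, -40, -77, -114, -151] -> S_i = -3 + -37*i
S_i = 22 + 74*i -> [22, 96, 170, 244, 318]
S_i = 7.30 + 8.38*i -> [7.3, 15.68, 24.06, 32.44, 40.82]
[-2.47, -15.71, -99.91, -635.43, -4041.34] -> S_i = -2.47*6.36^i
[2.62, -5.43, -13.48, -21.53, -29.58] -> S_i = 2.62 + -8.05*i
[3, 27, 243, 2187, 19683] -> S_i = 3*9^i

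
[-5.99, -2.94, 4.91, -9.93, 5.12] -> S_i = Random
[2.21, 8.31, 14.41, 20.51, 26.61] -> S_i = 2.21 + 6.10*i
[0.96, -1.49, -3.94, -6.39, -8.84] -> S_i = 0.96 + -2.45*i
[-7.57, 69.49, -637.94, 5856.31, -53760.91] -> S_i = -7.57*(-9.18)^i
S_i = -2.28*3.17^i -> [-2.28, -7.23, -22.91, -72.63, -230.24]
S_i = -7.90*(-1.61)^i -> [-7.9, 12.72, -20.48, 32.97, -53.08]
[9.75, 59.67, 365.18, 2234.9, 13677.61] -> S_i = 9.75*6.12^i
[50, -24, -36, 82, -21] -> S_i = Random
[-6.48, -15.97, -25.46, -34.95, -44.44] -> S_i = -6.48 + -9.49*i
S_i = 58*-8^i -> [58, -464, 3712, -29696, 237568]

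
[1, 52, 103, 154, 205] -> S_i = 1 + 51*i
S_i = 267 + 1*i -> [267, 268, 269, 270, 271]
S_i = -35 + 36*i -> [-35, 1, 37, 73, 109]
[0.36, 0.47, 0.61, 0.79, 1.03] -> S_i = 0.36*1.30^i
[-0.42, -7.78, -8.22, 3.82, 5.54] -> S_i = Random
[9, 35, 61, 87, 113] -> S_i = 9 + 26*i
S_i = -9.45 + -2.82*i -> [-9.45, -12.27, -15.09, -17.91, -20.73]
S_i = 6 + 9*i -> [6, 15, 24, 33, 42]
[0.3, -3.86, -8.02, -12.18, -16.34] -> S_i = 0.30 + -4.16*i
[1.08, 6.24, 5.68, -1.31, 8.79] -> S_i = Random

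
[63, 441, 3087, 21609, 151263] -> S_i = 63*7^i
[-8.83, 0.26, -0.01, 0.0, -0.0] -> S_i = -8.83*(-0.03)^i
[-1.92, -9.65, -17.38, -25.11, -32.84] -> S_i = -1.92 + -7.73*i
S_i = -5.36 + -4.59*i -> [-5.36, -9.95, -14.54, -19.13, -23.72]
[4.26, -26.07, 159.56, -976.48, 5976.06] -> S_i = 4.26*(-6.12)^i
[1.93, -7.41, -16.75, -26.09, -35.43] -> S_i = 1.93 + -9.34*i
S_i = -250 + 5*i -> [-250, -245, -240, -235, -230]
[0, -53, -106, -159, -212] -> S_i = 0 + -53*i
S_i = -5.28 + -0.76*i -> [-5.28, -6.04, -6.8, -7.56, -8.32]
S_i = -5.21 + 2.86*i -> [-5.21, -2.35, 0.51, 3.37, 6.23]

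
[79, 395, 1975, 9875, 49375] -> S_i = 79*5^i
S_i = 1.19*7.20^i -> [1.19, 8.57, 61.69, 444.17, 3197.99]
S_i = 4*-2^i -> [4, -8, 16, -32, 64]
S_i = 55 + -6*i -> [55, 49, 43, 37, 31]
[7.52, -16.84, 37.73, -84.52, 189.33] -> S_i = 7.52*(-2.24)^i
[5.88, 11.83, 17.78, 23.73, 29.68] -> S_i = 5.88 + 5.95*i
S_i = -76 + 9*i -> [-76, -67, -58, -49, -40]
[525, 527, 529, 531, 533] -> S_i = 525 + 2*i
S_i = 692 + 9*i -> [692, 701, 710, 719, 728]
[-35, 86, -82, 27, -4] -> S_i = Random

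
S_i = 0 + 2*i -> [0, 2, 4, 6, 8]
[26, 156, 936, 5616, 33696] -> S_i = 26*6^i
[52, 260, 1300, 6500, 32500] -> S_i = 52*5^i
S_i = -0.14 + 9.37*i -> [-0.14, 9.23, 18.6, 27.97, 37.34]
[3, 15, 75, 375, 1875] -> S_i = 3*5^i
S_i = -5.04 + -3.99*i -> [-5.04, -9.03, -13.02, -17.01, -21.0]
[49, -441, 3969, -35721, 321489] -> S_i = 49*-9^i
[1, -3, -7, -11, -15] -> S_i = 1 + -4*i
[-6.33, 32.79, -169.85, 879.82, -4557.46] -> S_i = -6.33*(-5.18)^i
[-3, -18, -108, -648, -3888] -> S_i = -3*6^i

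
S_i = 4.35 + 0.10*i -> [4.35, 4.45, 4.55, 4.65, 4.75]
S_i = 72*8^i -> [72, 576, 4608, 36864, 294912]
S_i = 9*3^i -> [9, 27, 81, 243, 729]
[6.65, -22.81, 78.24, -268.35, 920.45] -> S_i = 6.65*(-3.43)^i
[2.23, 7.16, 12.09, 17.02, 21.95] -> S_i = 2.23 + 4.93*i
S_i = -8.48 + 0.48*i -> [-8.48, -8.0, -7.52, -7.04, -6.56]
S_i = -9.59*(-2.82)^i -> [-9.59, 27.04, -76.26, 215.06, -606.48]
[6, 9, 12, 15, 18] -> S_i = 6 + 3*i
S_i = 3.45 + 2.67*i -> [3.45, 6.12, 8.79, 11.46, 14.13]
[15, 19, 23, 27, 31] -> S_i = 15 + 4*i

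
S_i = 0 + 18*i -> [0, 18, 36, 54, 72]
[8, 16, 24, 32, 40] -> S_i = 8 + 8*i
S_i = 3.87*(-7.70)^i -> [3.87, -29.8, 229.45, -1766.78, 13604.23]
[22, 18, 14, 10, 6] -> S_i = 22 + -4*i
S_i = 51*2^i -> [51, 102, 204, 408, 816]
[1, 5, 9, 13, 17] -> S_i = 1 + 4*i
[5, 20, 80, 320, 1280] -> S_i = 5*4^i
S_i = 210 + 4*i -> [210, 214, 218, 222, 226]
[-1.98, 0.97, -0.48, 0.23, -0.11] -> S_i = -1.98*(-0.49)^i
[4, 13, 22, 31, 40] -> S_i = 4 + 9*i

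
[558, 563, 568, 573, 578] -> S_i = 558 + 5*i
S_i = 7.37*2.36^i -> [7.37, 17.39, 41.05, 96.87, 228.62]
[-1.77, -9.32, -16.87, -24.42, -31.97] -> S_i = -1.77 + -7.55*i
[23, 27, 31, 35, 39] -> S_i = 23 + 4*i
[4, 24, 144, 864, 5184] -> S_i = 4*6^i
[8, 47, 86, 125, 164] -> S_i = 8 + 39*i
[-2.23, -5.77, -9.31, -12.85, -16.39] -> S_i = -2.23 + -3.54*i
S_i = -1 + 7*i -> [-1, 6, 13, 20, 27]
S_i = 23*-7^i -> [23, -161, 1127, -7889, 55223]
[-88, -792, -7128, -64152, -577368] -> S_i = -88*9^i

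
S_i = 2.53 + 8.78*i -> [2.53, 11.31, 20.09, 28.87, 37.65]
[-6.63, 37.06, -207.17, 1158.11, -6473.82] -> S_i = -6.63*(-5.59)^i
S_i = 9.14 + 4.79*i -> [9.14, 13.93, 18.72, 23.51, 28.3]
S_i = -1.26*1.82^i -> [-1.26, -2.29, -4.17, -7.6, -13.82]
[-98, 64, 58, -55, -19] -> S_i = Random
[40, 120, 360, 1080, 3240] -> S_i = 40*3^i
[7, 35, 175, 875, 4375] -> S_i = 7*5^i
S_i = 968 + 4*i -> [968, 972, 976, 980, 984]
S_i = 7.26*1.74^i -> [7.26, 12.63, 21.98, 38.25, 66.55]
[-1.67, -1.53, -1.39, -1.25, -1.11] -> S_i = -1.67 + 0.14*i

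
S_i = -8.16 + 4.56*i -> [-8.16, -3.6, 0.96, 5.52, 10.08]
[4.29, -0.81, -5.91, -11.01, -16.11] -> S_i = 4.29 + -5.10*i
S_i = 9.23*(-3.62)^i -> [9.23, -33.41, 120.95, -437.85, 1585.02]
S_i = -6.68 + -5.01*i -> [-6.68, -11.69, -16.7, -21.71, -26.72]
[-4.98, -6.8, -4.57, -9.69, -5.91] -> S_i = Random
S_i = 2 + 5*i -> [2, 7, 12, 17, 22]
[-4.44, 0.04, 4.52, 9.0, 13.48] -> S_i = -4.44 + 4.48*i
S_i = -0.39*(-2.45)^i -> [-0.39, 0.96, -2.34, 5.74, -14.05]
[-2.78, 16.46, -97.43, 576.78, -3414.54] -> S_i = -2.78*(-5.92)^i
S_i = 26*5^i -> [26, 130, 650, 3250, 16250]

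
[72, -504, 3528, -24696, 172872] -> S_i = 72*-7^i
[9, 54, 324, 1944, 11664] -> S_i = 9*6^i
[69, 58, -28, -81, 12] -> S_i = Random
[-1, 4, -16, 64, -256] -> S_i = -1*-4^i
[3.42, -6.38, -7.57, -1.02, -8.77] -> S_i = Random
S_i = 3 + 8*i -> [3, 11, 19, 27, 35]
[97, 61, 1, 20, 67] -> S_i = Random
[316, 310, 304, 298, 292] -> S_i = 316 + -6*i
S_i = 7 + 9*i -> [7, 16, 25, 34, 43]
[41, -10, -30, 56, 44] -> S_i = Random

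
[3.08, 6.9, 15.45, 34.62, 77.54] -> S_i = 3.08*2.24^i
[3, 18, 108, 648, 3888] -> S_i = 3*6^i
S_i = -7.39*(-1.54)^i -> [-7.39, 11.38, -17.53, 26.99, -41.56]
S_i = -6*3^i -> [-6, -18, -54, -162, -486]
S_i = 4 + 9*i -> [4, 13, 22, 31, 40]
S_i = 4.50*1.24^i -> [4.5, 5.58, 6.92, 8.58, 10.64]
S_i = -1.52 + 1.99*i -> [-1.52, 0.47, 2.46, 4.45, 6.44]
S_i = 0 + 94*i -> [0, 94, 188, 282, 376]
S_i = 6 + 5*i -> [6, 11, 16, 21, 26]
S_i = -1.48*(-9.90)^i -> [-1.48, 14.65, -145.05, 1436.04, -14216.82]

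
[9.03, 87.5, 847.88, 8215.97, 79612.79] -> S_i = 9.03*9.69^i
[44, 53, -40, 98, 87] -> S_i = Random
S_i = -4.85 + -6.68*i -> [-4.85, -11.53, -18.21, -24.89, -31.57]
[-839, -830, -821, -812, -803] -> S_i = -839 + 9*i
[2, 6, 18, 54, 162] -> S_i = 2*3^i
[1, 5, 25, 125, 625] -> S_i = 1*5^i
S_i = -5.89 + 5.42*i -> [-5.89, -0.47, 4.95, 10.37, 15.79]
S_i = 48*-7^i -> [48, -336, 2352, -16464, 115248]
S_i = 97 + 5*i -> [97, 102, 107, 112, 117]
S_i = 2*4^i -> [2, 8, 32, 128, 512]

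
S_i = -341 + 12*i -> [-341, -329, -317, -305, -293]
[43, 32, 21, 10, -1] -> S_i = 43 + -11*i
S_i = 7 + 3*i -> [7, 10, 13, 16, 19]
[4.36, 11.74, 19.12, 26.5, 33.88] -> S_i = 4.36 + 7.38*i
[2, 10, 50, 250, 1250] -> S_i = 2*5^i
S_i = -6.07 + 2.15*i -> [-6.07, -3.92, -1.77, 0.38, 2.53]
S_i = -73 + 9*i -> [-73, -64, -55, -46, -37]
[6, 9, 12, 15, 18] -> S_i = 6 + 3*i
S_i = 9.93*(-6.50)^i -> [9.93, -64.54, 419.54, -2727.03, 17725.67]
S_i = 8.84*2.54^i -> [8.84, 22.45, 57.03, 144.86, 367.95]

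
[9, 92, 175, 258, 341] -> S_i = 9 + 83*i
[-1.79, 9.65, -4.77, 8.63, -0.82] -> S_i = Random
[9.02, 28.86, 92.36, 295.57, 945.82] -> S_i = 9.02*3.20^i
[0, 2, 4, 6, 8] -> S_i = 0 + 2*i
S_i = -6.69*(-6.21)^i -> [-6.69, 41.54, -257.99, 1602.14, -9949.3]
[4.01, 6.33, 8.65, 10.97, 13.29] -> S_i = 4.01 + 2.32*i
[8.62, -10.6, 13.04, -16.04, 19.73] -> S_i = 8.62*(-1.23)^i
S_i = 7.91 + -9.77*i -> [7.91, -1.86, -11.63, -21.4, -31.17]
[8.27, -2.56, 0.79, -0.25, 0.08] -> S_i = 8.27*(-0.31)^i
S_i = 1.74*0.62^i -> [1.74, 1.08, 0.67, 0.41, 0.26]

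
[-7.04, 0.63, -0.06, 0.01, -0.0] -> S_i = -7.04*(-0.09)^i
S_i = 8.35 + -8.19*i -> [8.35, 0.16, -8.03, -16.22, -24.41]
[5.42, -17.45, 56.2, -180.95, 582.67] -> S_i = 5.42*(-3.22)^i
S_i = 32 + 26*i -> [32, 58, 84, 110, 136]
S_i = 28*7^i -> [28, 196, 1372, 9604, 67228]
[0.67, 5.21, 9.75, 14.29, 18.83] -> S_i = 0.67 + 4.54*i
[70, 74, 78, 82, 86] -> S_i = 70 + 4*i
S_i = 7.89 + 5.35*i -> [7.89, 13.24, 18.59, 23.94, 29.29]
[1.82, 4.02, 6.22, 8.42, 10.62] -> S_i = 1.82 + 2.20*i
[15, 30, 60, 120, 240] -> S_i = 15*2^i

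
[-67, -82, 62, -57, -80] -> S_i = Random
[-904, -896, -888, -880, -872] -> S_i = -904 + 8*i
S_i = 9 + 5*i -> [9, 14, 19, 24, 29]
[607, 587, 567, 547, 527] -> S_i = 607 + -20*i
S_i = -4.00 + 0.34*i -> [-4.0, -3.66, -3.32, -2.98, -2.64]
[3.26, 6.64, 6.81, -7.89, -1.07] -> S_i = Random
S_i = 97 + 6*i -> [97, 103, 109, 115, 121]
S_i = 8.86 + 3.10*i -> [8.86, 11.96, 15.06, 18.16, 21.26]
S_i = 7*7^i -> [7, 49, 343, 2401, 16807]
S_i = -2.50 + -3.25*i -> [-2.5, -5.75, -9.0, -12.25, -15.5]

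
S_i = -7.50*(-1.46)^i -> [-7.5, 10.95, -15.99, 23.34, -34.08]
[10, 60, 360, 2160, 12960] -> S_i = 10*6^i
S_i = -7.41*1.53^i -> [-7.41, -11.34, -17.35, -26.54, -40.61]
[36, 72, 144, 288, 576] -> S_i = 36*2^i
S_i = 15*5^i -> [15, 75, 375, 1875, 9375]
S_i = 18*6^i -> [18, 108, 648, 3888, 23328]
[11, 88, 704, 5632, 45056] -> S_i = 11*8^i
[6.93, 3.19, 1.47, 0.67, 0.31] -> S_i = 6.93*0.46^i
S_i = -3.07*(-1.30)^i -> [-3.07, 3.99, -5.19, 6.74, -8.77]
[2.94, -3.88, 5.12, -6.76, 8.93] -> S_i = 2.94*(-1.32)^i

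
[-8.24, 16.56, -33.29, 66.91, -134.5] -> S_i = -8.24*(-2.01)^i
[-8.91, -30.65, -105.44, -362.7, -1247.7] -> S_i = -8.91*3.44^i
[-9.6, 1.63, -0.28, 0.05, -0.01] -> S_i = -9.60*(-0.17)^i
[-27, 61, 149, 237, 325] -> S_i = -27 + 88*i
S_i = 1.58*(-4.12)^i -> [1.58, -6.51, 26.82, -110.5, 455.25]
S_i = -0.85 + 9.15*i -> [-0.85, 8.3, 17.45, 26.6, 35.75]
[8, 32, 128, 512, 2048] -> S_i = 8*4^i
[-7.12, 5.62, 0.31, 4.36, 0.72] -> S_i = Random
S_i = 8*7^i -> [8, 56, 392, 2744, 19208]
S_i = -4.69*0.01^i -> [-4.69, -0.05, -0.0, -0.0, -0.0]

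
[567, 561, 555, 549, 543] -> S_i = 567 + -6*i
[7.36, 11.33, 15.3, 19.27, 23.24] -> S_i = 7.36 + 3.97*i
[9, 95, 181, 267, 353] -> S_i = 9 + 86*i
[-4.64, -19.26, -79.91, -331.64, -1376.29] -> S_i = -4.64*4.15^i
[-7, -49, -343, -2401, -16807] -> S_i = -7*7^i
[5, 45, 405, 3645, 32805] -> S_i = 5*9^i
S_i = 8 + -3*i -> [8, 5, 2, -1, -4]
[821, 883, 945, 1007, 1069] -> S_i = 821 + 62*i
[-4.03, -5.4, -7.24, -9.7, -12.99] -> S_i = -4.03*1.34^i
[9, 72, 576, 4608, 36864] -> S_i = 9*8^i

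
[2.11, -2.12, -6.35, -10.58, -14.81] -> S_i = 2.11 + -4.23*i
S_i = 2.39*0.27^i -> [2.39, 0.65, 0.17, 0.05, 0.01]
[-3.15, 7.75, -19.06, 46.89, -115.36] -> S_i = -3.15*(-2.46)^i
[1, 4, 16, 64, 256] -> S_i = 1*4^i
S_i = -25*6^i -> [-25, -150, -900, -5400, -32400]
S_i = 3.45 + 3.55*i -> [3.45, 7.0, 10.55, 14.1, 17.65]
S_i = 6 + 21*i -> [6, 27, 48, 69, 90]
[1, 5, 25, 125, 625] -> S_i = 1*5^i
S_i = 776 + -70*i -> [776, 706, 636, 566, 496]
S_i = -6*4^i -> [-6, -24, -96, -384, -1536]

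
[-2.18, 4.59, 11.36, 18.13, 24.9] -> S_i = -2.18 + 6.77*i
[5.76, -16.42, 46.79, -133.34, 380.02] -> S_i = 5.76*(-2.85)^i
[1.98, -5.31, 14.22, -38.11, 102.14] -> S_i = 1.98*(-2.68)^i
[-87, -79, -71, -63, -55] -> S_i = -87 + 8*i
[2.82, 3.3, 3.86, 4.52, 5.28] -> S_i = 2.82*1.17^i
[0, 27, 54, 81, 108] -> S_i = 0 + 27*i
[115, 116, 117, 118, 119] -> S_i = 115 + 1*i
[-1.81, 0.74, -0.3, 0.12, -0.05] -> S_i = -1.81*(-0.41)^i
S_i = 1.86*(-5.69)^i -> [1.86, -10.58, 60.22, -342.65, 1949.67]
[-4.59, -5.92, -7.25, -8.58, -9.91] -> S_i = -4.59 + -1.33*i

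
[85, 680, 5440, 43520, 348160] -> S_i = 85*8^i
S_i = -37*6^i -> [-37, -222, -1332, -7992, -47952]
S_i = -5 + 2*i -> [-5, -3, -1, 1, 3]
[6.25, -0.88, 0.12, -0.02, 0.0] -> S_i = 6.25*(-0.14)^i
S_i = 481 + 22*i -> [481, 503, 525, 547, 569]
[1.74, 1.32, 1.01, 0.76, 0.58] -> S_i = 1.74*0.76^i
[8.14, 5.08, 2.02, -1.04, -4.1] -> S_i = 8.14 + -3.06*i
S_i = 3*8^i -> [3, 24, 192, 1536, 12288]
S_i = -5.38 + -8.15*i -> [-5.38, -13.53, -21.68, -29.83, -37.98]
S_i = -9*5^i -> [-9, -45, -225, -1125, -5625]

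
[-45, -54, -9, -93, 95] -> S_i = Random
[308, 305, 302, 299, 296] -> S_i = 308 + -3*i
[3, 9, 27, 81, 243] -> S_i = 3*3^i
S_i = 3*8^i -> [3, 24, 192, 1536, 12288]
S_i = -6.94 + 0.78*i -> [-6.94, -6.16, -5.38, -4.6, -3.82]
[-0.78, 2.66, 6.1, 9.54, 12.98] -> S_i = -0.78 + 3.44*i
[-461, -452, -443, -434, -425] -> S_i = -461 + 9*i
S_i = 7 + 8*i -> [7, 15, 23, 31, 39]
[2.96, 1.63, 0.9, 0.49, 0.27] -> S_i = 2.96*0.55^i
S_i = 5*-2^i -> [5, -10, 20, -40, 80]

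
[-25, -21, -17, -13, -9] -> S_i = -25 + 4*i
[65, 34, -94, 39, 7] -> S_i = Random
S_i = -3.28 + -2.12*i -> [-3.28, -5.4, -7.52, -9.64, -11.76]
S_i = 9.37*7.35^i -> [9.37, 68.87, 506.19, 3720.5, 27345.69]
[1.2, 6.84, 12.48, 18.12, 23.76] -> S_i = 1.20 + 5.64*i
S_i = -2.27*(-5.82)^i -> [-2.27, 13.21, -76.89, 447.5, -2604.46]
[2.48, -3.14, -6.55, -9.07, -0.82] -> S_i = Random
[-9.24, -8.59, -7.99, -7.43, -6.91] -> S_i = -9.24*0.93^i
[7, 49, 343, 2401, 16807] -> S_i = 7*7^i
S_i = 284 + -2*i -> [284, 282, 280, 278, 276]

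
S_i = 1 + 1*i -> [1, 2, 3, 4, 5]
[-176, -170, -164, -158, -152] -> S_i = -176 + 6*i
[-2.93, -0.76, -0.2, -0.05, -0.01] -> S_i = -2.93*0.26^i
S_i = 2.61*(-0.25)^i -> [2.61, -0.65, 0.16, -0.04, 0.01]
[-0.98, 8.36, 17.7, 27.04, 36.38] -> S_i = -0.98 + 9.34*i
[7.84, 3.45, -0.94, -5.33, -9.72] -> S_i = 7.84 + -4.39*i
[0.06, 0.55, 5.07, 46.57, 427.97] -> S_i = 0.06*9.19^i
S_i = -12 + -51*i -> [-12, -63, -114, -165, -216]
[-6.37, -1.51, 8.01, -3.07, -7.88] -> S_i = Random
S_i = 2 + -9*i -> [2, -7, -16, -25, -34]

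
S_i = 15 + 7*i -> [15, 22, 29, 36, 43]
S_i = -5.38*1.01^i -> [-5.38, -5.43, -5.49, -5.54, -5.6]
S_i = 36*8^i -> [36, 288, 2304, 18432, 147456]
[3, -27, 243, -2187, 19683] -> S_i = 3*-9^i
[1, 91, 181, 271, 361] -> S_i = 1 + 90*i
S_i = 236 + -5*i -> [236, 231, 226, 221, 216]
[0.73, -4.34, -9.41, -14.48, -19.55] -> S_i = 0.73 + -5.07*i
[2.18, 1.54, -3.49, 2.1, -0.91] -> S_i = Random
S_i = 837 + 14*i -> [837, 851, 865, 879, 893]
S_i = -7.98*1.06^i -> [-7.98, -8.46, -8.97, -9.5, -10.07]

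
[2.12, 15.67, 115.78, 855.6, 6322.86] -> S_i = 2.12*7.39^i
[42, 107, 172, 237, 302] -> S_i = 42 + 65*i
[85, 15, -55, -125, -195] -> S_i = 85 + -70*i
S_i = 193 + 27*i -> [193, 220, 247, 274, 301]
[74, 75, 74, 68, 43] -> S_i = Random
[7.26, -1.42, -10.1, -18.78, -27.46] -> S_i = 7.26 + -8.68*i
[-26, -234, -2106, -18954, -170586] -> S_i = -26*9^i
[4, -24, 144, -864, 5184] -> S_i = 4*-6^i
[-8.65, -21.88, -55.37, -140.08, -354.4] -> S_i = -8.65*2.53^i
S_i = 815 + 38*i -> [815, 853, 891, 929, 967]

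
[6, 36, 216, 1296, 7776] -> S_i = 6*6^i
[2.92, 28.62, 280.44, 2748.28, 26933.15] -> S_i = 2.92*9.80^i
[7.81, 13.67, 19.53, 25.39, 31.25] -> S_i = 7.81 + 5.86*i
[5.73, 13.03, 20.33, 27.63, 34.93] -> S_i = 5.73 + 7.30*i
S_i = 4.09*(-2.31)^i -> [4.09, -9.45, 21.82, -50.41, 116.46]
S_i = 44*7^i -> [44, 308, 2156, 15092, 105644]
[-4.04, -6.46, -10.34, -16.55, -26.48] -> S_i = -4.04*1.60^i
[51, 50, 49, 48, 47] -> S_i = 51 + -1*i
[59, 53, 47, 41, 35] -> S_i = 59 + -6*i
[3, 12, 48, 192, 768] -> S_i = 3*4^i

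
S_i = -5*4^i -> [-5, -20, -80, -320, -1280]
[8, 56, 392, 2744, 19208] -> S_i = 8*7^i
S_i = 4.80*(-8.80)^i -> [4.8, -42.24, 371.71, -3271.07, 28785.38]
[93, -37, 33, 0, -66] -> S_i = Random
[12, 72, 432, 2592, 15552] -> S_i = 12*6^i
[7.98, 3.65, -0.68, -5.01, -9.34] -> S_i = 7.98 + -4.33*i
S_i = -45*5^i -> [-45, -225, -1125, -5625, -28125]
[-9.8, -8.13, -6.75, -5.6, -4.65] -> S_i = -9.80*0.83^i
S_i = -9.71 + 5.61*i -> [-9.71, -4.1, 1.51, 7.12, 12.73]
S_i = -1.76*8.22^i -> [-1.76, -14.47, -118.92, -977.53, -8035.26]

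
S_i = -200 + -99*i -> [-200, -299, -398, -497, -596]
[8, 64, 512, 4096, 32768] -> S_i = 8*8^i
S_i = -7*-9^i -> [-7, 63, -567, 5103, -45927]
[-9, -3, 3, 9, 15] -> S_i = -9 + 6*i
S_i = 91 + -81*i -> [91, 10, -71, -152, -233]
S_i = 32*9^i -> [32, 288, 2592, 23328, 209952]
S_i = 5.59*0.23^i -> [5.59, 1.29, 0.3, 0.07, 0.02]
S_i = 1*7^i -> [1, 7, 49, 343, 2401]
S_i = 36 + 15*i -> [36, 51, 66, 81, 96]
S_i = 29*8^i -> [29, 232, 1856, 14848, 118784]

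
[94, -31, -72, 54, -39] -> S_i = Random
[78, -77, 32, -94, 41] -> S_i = Random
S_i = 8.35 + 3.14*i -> [8.35, 11.49, 14.63, 17.77, 20.91]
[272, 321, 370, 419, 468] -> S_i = 272 + 49*i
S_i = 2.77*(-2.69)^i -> [2.77, -7.45, 20.04, -53.92, 145.04]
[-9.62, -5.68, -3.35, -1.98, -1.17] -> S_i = -9.62*0.59^i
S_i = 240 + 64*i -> [240, 304, 368, 432, 496]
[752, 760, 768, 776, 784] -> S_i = 752 + 8*i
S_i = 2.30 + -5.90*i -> [2.3, -3.6, -9.5, -15.4, -21.3]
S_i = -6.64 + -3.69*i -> [-6.64, -10.33, -14.02, -17.71, -21.4]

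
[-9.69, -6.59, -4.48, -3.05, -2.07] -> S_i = -9.69*0.68^i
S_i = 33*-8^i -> [33, -264, 2112, -16896, 135168]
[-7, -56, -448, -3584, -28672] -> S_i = -7*8^i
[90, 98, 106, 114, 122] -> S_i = 90 + 8*i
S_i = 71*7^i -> [71, 497, 3479, 24353, 170471]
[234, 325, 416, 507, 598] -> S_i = 234 + 91*i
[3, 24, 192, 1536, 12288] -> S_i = 3*8^i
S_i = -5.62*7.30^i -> [-5.62, -41.03, -299.49, -2186.28, -15959.81]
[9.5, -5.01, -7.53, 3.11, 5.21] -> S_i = Random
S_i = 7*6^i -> [7, 42, 252, 1512, 9072]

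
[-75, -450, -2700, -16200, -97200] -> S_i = -75*6^i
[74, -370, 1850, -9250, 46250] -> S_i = 74*-5^i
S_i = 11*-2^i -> [11, -22, 44, -88, 176]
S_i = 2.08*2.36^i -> [2.08, 4.91, 11.58, 27.34, 64.52]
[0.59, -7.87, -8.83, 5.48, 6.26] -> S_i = Random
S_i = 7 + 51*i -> [7, 58, 109, 160, 211]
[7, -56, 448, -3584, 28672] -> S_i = 7*-8^i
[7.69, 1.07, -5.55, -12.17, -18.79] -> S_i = 7.69 + -6.62*i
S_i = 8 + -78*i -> [8, -70, -148, -226, -304]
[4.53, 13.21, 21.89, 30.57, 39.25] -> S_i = 4.53 + 8.68*i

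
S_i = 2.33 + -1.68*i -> [2.33, 0.65, -1.03, -2.71, -4.39]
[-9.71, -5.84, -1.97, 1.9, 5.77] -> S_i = -9.71 + 3.87*i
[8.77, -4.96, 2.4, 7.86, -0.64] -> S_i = Random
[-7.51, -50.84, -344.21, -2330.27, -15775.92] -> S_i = -7.51*6.77^i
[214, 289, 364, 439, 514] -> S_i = 214 + 75*i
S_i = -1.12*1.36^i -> [-1.12, -1.52, -2.07, -2.82, -3.83]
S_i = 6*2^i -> [6, 12, 24, 48, 96]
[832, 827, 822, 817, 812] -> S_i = 832 + -5*i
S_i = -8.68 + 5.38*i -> [-8.68, -3.3, 2.08, 7.46, 12.84]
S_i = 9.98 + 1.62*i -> [9.98, 11.6, 13.22, 14.84, 16.46]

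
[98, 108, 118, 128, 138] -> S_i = 98 + 10*i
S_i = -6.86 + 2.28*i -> [-6.86, -4.58, -2.3, -0.02, 2.26]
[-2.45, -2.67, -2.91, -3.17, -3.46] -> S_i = -2.45*1.09^i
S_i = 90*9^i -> [90, 810, 7290, 65610, 590490]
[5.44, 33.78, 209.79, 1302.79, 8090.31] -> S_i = 5.44*6.21^i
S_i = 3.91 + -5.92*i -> [3.91, -2.01, -7.93, -13.85, -19.77]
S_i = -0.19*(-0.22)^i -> [-0.19, 0.04, -0.01, 0.0, -0.0]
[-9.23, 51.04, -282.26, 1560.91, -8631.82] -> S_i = -9.23*(-5.53)^i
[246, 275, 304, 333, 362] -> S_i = 246 + 29*i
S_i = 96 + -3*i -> [96, 93, 90, 87, 84]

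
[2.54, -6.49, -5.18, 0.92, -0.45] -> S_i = Random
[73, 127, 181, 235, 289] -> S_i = 73 + 54*i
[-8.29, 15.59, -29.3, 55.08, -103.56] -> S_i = -8.29*(-1.88)^i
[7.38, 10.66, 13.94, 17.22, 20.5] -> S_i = 7.38 + 3.28*i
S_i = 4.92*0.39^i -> [4.92, 1.92, 0.75, 0.29, 0.11]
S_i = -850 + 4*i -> [-850, -846, -842, -838, -834]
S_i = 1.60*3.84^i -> [1.6, 6.14, 23.59, 90.6, 347.89]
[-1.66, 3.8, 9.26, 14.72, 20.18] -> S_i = -1.66 + 5.46*i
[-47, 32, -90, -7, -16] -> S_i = Random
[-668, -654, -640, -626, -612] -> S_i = -668 + 14*i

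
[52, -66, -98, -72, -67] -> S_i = Random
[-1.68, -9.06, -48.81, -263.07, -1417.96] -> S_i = -1.68*5.39^i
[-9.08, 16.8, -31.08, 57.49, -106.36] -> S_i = -9.08*(-1.85)^i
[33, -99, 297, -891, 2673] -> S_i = 33*-3^i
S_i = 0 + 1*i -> [0, 1, 2, 3, 4]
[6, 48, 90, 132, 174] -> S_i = 6 + 42*i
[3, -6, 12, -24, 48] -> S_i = 3*-2^i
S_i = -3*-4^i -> [-3, 12, -48, 192, -768]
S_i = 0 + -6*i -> [0, -6, -12, -18, -24]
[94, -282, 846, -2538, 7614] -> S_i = 94*-3^i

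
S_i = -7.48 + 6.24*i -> [-7.48, -1.24, 5.0, 11.24, 17.48]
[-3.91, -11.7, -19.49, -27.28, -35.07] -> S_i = -3.91 + -7.79*i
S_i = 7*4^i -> [7, 28, 112, 448, 1792]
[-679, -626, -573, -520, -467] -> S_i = -679 + 53*i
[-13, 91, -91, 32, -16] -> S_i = Random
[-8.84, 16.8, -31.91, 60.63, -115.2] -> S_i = -8.84*(-1.90)^i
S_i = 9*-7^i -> [9, -63, 441, -3087, 21609]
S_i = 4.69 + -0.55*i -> [4.69, 4.14, 3.59, 3.04, 2.49]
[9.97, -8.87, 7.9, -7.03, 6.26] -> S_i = 9.97*(-0.89)^i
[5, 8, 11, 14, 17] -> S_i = 5 + 3*i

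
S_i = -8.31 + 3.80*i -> [-8.31, -4.51, -0.71, 3.09, 6.89]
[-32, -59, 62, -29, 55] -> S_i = Random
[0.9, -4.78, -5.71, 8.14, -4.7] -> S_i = Random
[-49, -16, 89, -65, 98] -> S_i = Random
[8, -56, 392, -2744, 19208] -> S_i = 8*-7^i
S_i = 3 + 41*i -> [3, 44, 85, 126, 167]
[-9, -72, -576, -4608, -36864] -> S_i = -9*8^i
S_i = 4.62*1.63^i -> [4.62, 7.53, 12.27, 20.01, 32.61]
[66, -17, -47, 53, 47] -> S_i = Random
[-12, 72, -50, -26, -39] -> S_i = Random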